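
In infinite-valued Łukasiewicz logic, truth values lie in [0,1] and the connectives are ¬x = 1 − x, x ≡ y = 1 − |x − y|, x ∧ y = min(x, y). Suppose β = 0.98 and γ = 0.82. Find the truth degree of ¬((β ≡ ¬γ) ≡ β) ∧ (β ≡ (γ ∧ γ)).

¬γ = 1 − 0.82 = 0.18
β ≡ ¬γ = 1 − |0.98 − 0.18| = 1 − 0.80 = 0.20
(β ≡ ¬γ) ≡ β = 1 − |0.20 − 0.98| = 1 − 0.78 = 0.22
¬((β ≡ ¬γ) ≡ β) = 1 − 0.22 = 0.78
γ ∧ γ = min(0.82, 0.82) = 0.82
β ≡ (γ ∧ γ) = 1 − |0.98 − 0.82| = 1 − 0.16 = 0.84
¬((β ≡ ¬γ) ≡ β) ∧ (β ≡ (γ ∧ γ)) = min(0.78, 0.84) = 0.78

0.78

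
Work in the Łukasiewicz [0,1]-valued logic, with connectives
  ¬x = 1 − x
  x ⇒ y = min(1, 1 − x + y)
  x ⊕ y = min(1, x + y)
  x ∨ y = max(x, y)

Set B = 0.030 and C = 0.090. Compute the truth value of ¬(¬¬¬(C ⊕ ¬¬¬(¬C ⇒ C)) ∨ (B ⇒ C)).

¬C = 1 − 0.090 = 0.910
¬C ⇒ C = min(1, 1 − 0.910 + 0.090) = min(1, 0.180) = 0.180
¬(¬C ⇒ C) = 1 − 0.180 = 0.820
¬¬(¬C ⇒ C) = 1 − 0.820 = 0.180
¬¬¬(¬C ⇒ C) = 1 − 0.180 = 0.820
C ⊕ ¬¬¬(¬C ⇒ C) = min(1, 0.090 + 0.820) = min(1, 0.910) = 0.910
¬(C ⊕ ¬¬¬(¬C ⇒ C)) = 1 − 0.910 = 0.090
¬¬(C ⊕ ¬¬¬(¬C ⇒ C)) = 1 − 0.090 = 0.910
¬¬¬(C ⊕ ¬¬¬(¬C ⇒ C)) = 1 − 0.910 = 0.090
B ⇒ C = min(1, 1 − 0.030 + 0.090) = min(1, 1.060) = 1.000
¬¬¬(C ⊕ ¬¬¬(¬C ⇒ C)) ∨ (B ⇒ C) = max(0.090, 1.000) = 1.000
¬(¬¬¬(C ⊕ ¬¬¬(¬C ⇒ C)) ∨ (B ⇒ C)) = 1 − 1.000 = 0.000

0.000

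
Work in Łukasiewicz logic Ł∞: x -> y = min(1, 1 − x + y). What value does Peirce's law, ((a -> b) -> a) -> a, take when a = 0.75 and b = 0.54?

0.79

a -> b = min(1, 1 − 0.75 + 0.54) = min(1, 0.79) = 0.79
(a -> b) -> a = min(1, 1 − 0.79 + 0.75) = min(1, 0.96) = 0.96
((a -> b) -> a) -> a = min(1, 1 − 0.96 + 0.75) = min(1, 0.79) = 0.79
(The value 0.79 < 1 shows this instance is not satisfied; not a Ł∞-tautology in general.)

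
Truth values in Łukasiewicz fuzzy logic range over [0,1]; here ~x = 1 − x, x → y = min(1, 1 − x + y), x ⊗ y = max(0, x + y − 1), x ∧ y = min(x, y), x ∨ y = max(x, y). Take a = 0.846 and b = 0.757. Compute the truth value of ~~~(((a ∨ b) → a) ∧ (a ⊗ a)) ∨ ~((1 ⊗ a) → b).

0.308

a ∨ b = max(0.846, 0.757) = 0.846
(a ∨ b) → a = min(1, 1 − 0.846 + 0.846) = min(1, 1.000) = 1.000
a ⊗ a = max(0, 0.846 + 0.846 − 1) = max(0, 0.692) = 0.692
((a ∨ b) → a) ∧ (a ⊗ a) = min(1.000, 0.692) = 0.692
~(((a ∨ b) → a) ∧ (a ⊗ a)) = 1 − 0.692 = 0.308
~~(((a ∨ b) → a) ∧ (a ⊗ a)) = 1 − 0.308 = 0.692
~~~(((a ∨ b) → a) ∧ (a ⊗ a)) = 1 − 0.692 = 0.308
1 ⊗ a = max(0, 1.000 + 0.846 − 1) = max(0, 0.846) = 0.846
(1 ⊗ a) → b = min(1, 1 − 0.846 + 0.757) = min(1, 0.911) = 0.911
~((1 ⊗ a) → b) = 1 − 0.911 = 0.089
~~~(((a ∨ b) → a) ∧ (a ⊗ a)) ∨ ~((1 ⊗ a) → b) = max(0.308, 0.089) = 0.308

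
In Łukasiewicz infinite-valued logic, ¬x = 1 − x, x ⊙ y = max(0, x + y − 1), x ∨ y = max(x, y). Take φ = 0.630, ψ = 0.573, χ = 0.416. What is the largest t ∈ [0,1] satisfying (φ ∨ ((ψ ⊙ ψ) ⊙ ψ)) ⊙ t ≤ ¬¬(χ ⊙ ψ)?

0.370

ψ ⊙ ψ = max(0, 0.573 + 0.573 − 1) = max(0, 0.146) = 0.146
(ψ ⊙ ψ) ⊙ ψ = max(0, 0.146 + 0.573 − 1) = max(0, -0.281) = 0.000
φ ∨ ((ψ ⊙ ψ) ⊙ ψ) = max(0.630, 0.000) = 0.630
So the left factor is φ ∨ ((ψ ⊙ ψ) ⊙ ψ) = 0.630.
χ ⊙ ψ = max(0, 0.416 + 0.573 − 1) = max(0, -0.011) = 0.000
¬(χ ⊙ ψ) = 1 − 0.000 = 1.000
¬¬(χ ⊙ ψ) = 1 − 1.000 = 0.000
So the right-hand bound is ¬¬(χ ⊙ ψ) = 0.000.
The residuum of the Łukasiewicz t-norm gives the supremum: min(1, 1 − 0.630 + 0.000).
1 − 0.630 + 0.000 = 0.370, so t = min(1, 0.370) = 0.370.
Check: 0.630 ⊙ 0.370 = max(0, 0.000) = 0.000 ≤ 0.000.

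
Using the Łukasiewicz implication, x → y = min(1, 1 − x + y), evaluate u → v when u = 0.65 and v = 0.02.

0.37

u → v = min(1, 1 − 0.65 + 0.02) = min(1, 0.37) = 0.37
For comparison, the Gödel implication (1 if x ≤ y else y) would give 0.02.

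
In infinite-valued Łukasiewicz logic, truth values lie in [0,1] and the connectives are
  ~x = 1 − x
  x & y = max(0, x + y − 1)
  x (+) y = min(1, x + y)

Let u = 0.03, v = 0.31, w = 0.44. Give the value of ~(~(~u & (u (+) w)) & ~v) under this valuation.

~u = 1 − 0.03 = 0.97
u (+) w = min(1, 0.03 + 0.44) = min(1, 0.47) = 0.47
~u & (u (+) w) = max(0, 0.97 + 0.47 − 1) = max(0, 0.44) = 0.44
~(~u & (u (+) w)) = 1 − 0.44 = 0.56
~v = 1 − 0.31 = 0.69
~(~u & (u (+) w)) & ~v = max(0, 0.56 + 0.69 − 1) = max(0, 0.25) = 0.25
~(~(~u & (u (+) w)) & ~v) = 1 − 0.25 = 0.75

0.75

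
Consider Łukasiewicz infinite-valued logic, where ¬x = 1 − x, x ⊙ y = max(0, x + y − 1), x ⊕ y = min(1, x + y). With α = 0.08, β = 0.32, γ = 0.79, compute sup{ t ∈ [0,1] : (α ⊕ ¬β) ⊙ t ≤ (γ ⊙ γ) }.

0.82

¬β = 1 − 0.32 = 0.68
α ⊕ ¬β = min(1, 0.08 + 0.68) = min(1, 0.76) = 0.76
So the left factor is α ⊕ ¬β = 0.76.
γ ⊙ γ = max(0, 0.79 + 0.79 − 1) = max(0, 0.58) = 0.58
So the right-hand bound is γ ⊙ γ = 0.58.
The residuum of the Łukasiewicz t-norm gives the supremum: min(1, 1 − 0.76 + 0.58).
1 − 0.76 + 0.58 = 0.82, so t = min(1, 0.82) = 0.82.
Check: 0.76 ⊙ 0.82 = max(0, 0.58) = 0.58 ≤ 0.58.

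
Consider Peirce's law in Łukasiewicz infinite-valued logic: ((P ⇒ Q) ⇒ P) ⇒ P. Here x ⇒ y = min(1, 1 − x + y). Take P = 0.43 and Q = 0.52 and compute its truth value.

1.00

P ⇒ Q = min(1, 1 − 0.43 + 0.52) = min(1, 1.09) = 1.00
(P ⇒ Q) ⇒ P = min(1, 1 − 1.00 + 0.43) = min(1, 0.43) = 0.43
((P ⇒ Q) ⇒ P) ⇒ P = min(1, 1 − 0.43 + 0.43) = min(1, 1.00) = 1.00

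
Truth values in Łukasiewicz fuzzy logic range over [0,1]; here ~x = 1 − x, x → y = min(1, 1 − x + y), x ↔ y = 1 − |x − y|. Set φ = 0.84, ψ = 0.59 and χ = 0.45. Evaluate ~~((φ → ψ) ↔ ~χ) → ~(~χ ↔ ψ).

φ → ψ = min(1, 1 − 0.84 + 0.59) = min(1, 0.75) = 0.75
~χ = 1 − 0.45 = 0.55
(φ → ψ) ↔ ~χ = 1 − |0.75 − 0.55| = 1 − 0.20 = 0.80
~((φ → ψ) ↔ ~χ) = 1 − 0.80 = 0.20
~~((φ → ψ) ↔ ~χ) = 1 − 0.20 = 0.80
~χ ↔ ψ = 1 − |0.55 − 0.59| = 1 − 0.04 = 0.96
~(~χ ↔ ψ) = 1 − 0.96 = 0.04
~~((φ → ψ) ↔ ~χ) → ~(~χ ↔ ψ) = min(1, 1 − 0.80 + 0.04) = min(1, 0.24) = 0.24

0.24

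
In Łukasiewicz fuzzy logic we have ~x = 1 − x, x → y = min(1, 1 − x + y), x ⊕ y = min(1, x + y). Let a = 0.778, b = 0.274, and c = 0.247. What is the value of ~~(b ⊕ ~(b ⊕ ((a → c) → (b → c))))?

0.274

a → c = min(1, 1 − 0.778 + 0.247) = min(1, 0.469) = 0.469
b → c = min(1, 1 − 0.274 + 0.247) = min(1, 0.973) = 0.973
(a → c) → (b → c) = min(1, 1 − 0.469 + 0.973) = min(1, 1.504) = 1.000
b ⊕ ((a → c) → (b → c)) = min(1, 0.274 + 1.000) = min(1, 1.274) = 1.000
~(b ⊕ ((a → c) → (b → c))) = 1 − 1.000 = 0.000
b ⊕ ~(b ⊕ ((a → c) → (b → c))) = min(1, 0.274 + 0.000) = min(1, 0.274) = 0.274
~(b ⊕ ~(b ⊕ ((a → c) → (b → c)))) = 1 − 0.274 = 0.726
~~(b ⊕ ~(b ⊕ ((a → c) → (b → c)))) = 1 − 0.726 = 0.274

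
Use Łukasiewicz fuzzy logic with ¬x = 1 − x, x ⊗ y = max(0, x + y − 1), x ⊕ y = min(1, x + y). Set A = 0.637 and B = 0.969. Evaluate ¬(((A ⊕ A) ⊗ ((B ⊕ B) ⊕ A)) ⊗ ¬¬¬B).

0.969

A ⊕ A = min(1, 0.637 + 0.637) = min(1, 1.274) = 1.000
B ⊕ B = min(1, 0.969 + 0.969) = min(1, 1.938) = 1.000
(B ⊕ B) ⊕ A = min(1, 1.000 + 0.637) = min(1, 1.637) = 1.000
(A ⊕ A) ⊗ ((B ⊕ B) ⊕ A) = max(0, 1.000 + 1.000 − 1) = max(0, 1.000) = 1.000
¬B = 1 − 0.969 = 0.031
¬¬B = 1 − 0.031 = 0.969
¬¬¬B = 1 − 0.969 = 0.031
((A ⊕ A) ⊗ ((B ⊕ B) ⊕ A)) ⊗ ¬¬¬B = max(0, 1.000 + 0.031 − 1) = max(0, 0.031) = 0.031
¬(((A ⊕ A) ⊗ ((B ⊕ B) ⊕ A)) ⊗ ¬¬¬B) = 1 − 0.031 = 0.969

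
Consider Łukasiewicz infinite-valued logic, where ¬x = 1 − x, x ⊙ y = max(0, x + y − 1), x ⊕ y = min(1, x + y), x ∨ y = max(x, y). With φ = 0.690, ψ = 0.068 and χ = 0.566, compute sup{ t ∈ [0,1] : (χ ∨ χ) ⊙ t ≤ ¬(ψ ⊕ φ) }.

0.676

χ ∨ χ = max(0.566, 0.566) = 0.566
So the left factor is χ ∨ χ = 0.566.
ψ ⊕ φ = min(1, 0.068 + 0.690) = min(1, 0.758) = 0.758
¬(ψ ⊕ φ) = 1 − 0.758 = 0.242
So the right-hand bound is ¬(ψ ⊕ φ) = 0.242.
The residuum of the Łukasiewicz t-norm gives the supremum: min(1, 1 − 0.566 + 0.242).
1 − 0.566 + 0.242 = 0.676, so t = min(1, 0.676) = 0.676.
Check: 0.566 ⊙ 0.676 = max(0, 0.242) = 0.242 ≤ 0.242.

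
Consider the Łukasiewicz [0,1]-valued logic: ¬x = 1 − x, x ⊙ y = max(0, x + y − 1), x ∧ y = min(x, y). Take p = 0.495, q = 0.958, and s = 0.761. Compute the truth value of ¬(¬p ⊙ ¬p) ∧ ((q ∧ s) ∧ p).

0.495

¬p = 1 − 0.495 = 0.505
¬p ⊙ ¬p = max(0, 0.505 + 0.505 − 1) = max(0, 0.010) = 0.010
¬(¬p ⊙ ¬p) = 1 − 0.010 = 0.990
q ∧ s = min(0.958, 0.761) = 0.761
(q ∧ s) ∧ p = min(0.761, 0.495) = 0.495
¬(¬p ⊙ ¬p) ∧ ((q ∧ s) ∧ p) = min(0.990, 0.495) = 0.495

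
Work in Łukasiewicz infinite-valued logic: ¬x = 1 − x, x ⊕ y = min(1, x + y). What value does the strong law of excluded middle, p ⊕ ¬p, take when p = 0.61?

¬p = 1 − 0.61 = 0.39
p ⊕ ¬p = min(1, 0.61 + 0.39) = min(1, 1.00) = 1.00
(As expected: always 1 in Ł∞ since a ⊕ (1−a) = 1.)

1.00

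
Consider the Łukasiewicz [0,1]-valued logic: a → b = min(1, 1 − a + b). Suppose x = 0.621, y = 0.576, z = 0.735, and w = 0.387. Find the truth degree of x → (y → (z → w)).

z → w = min(1, 1 − 0.735 + 0.387) = min(1, 0.652) = 0.652
y → (z → w) = min(1, 1 − 0.576 + 0.652) = min(1, 1.076) = 1.000
x → (y → (z → w)) = min(1, 1 − 0.621 + 1.000) = min(1, 1.379) = 1.000

1.000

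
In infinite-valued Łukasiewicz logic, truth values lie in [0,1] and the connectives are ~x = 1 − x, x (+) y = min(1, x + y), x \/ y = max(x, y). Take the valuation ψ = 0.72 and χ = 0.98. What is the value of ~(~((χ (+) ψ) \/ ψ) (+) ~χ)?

χ (+) ψ = min(1, 0.98 + 0.72) = min(1, 1.70) = 1.00
(χ (+) ψ) \/ ψ = max(1.00, 0.72) = 1.00
~((χ (+) ψ) \/ ψ) = 1 − 1.00 = 0.00
~χ = 1 − 0.98 = 0.02
~((χ (+) ψ) \/ ψ) (+) ~χ = min(1, 0.00 + 0.02) = min(1, 0.02) = 0.02
~(~((χ (+) ψ) \/ ψ) (+) ~χ) = 1 − 0.02 = 0.98

0.98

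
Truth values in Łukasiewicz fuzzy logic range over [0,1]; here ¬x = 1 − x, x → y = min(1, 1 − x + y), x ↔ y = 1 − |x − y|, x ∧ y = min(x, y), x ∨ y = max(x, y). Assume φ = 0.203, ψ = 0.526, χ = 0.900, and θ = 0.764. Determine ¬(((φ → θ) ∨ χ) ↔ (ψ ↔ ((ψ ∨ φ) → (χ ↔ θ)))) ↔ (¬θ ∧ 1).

0.762

φ → θ = min(1, 1 − 0.203 + 0.764) = min(1, 1.561) = 1.000
(φ → θ) ∨ χ = max(1.000, 0.900) = 1.000
ψ ∨ φ = max(0.526, 0.203) = 0.526
χ ↔ θ = 1 − |0.900 − 0.764| = 1 − 0.136 = 0.864
(ψ ∨ φ) → (χ ↔ θ) = min(1, 1 − 0.526 + 0.864) = min(1, 1.338) = 1.000
ψ ↔ ((ψ ∨ φ) → (χ ↔ θ)) = 1 − |0.526 − 1.000| = 1 − 0.474 = 0.526
((φ → θ) ∨ χ) ↔ (ψ ↔ ((ψ ∨ φ) → (χ ↔ θ))) = 1 − |1.000 − 0.526| = 1 − 0.474 = 0.526
¬(((φ → θ) ∨ χ) ↔ (ψ ↔ ((ψ ∨ φ) → (χ ↔ θ)))) = 1 − 0.526 = 0.474
¬θ = 1 − 0.764 = 0.236
¬θ ∧ 1 = min(0.236, 1.000) = 0.236
¬(((φ → θ) ∨ χ) ↔ (ψ ↔ ((ψ ∨ φ) → (χ ↔ θ)))) ↔ (¬θ ∧ 1) = 1 − |0.474 − 0.236| = 1 − 0.238 = 0.762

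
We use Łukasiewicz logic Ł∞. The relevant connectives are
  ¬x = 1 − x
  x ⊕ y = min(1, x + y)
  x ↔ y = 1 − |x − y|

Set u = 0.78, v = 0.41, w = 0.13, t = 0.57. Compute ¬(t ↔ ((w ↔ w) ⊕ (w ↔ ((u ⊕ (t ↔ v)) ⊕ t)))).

w ↔ w = 1 − |0.13 − 0.13| = 1 − 0.00 = 1.00
t ↔ v = 1 − |0.57 − 0.41| = 1 − 0.16 = 0.84
u ⊕ (t ↔ v) = min(1, 0.78 + 0.84) = min(1, 1.62) = 1.00
(u ⊕ (t ↔ v)) ⊕ t = min(1, 1.00 + 0.57) = min(1, 1.57) = 1.00
w ↔ ((u ⊕ (t ↔ v)) ⊕ t) = 1 − |0.13 − 1.00| = 1 − 0.87 = 0.13
(w ↔ w) ⊕ (w ↔ ((u ⊕ (t ↔ v)) ⊕ t)) = min(1, 1.00 + 0.13) = min(1, 1.13) = 1.00
t ↔ ((w ↔ w) ⊕ (w ↔ ((u ⊕ (t ↔ v)) ⊕ t))) = 1 − |0.57 − 1.00| = 1 − 0.43 = 0.57
¬(t ↔ ((w ↔ w) ⊕ (w ↔ ((u ⊕ (t ↔ v)) ⊕ t)))) = 1 − 0.57 = 0.43

0.43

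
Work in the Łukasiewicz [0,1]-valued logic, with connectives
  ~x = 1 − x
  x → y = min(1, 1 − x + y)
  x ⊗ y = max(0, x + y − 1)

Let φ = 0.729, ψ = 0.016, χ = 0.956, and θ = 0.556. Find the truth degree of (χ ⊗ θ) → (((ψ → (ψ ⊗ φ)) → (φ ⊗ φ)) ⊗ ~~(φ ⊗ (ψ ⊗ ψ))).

χ ⊗ θ = max(0, 0.956 + 0.556 − 1) = max(0, 0.512) = 0.512
ψ ⊗ φ = max(0, 0.016 + 0.729 − 1) = max(0, -0.255) = 0.000
ψ → (ψ ⊗ φ) = min(1, 1 − 0.016 + 0.000) = min(1, 0.984) = 0.984
φ ⊗ φ = max(0, 0.729 + 0.729 − 1) = max(0, 0.458) = 0.458
(ψ → (ψ ⊗ φ)) → (φ ⊗ φ) = min(1, 1 − 0.984 + 0.458) = min(1, 0.474) = 0.474
ψ ⊗ ψ = max(0, 0.016 + 0.016 − 1) = max(0, -0.968) = 0.000
φ ⊗ (ψ ⊗ ψ) = max(0, 0.729 + 0.000 − 1) = max(0, -0.271) = 0.000
~(φ ⊗ (ψ ⊗ ψ)) = 1 − 0.000 = 1.000
~~(φ ⊗ (ψ ⊗ ψ)) = 1 − 1.000 = 0.000
((ψ → (ψ ⊗ φ)) → (φ ⊗ φ)) ⊗ ~~(φ ⊗ (ψ ⊗ ψ)) = max(0, 0.474 + 0.000 − 1) = max(0, -0.526) = 0.000
(χ ⊗ θ) → (((ψ → (ψ ⊗ φ)) → (φ ⊗ φ)) ⊗ ~~(φ ⊗ (ψ ⊗ ψ))) = min(1, 1 − 0.512 + 0.000) = min(1, 0.488) = 0.488

0.488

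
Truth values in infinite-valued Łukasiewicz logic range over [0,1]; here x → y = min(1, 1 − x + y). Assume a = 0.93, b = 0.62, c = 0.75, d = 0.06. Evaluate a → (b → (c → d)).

0.76

c → d = min(1, 1 − 0.75 + 0.06) = min(1, 0.31) = 0.31
b → (c → d) = min(1, 1 − 0.62 + 0.31) = min(1, 0.69) = 0.69
a → (b → (c → d)) = min(1, 1 − 0.93 + 0.69) = min(1, 0.76) = 0.76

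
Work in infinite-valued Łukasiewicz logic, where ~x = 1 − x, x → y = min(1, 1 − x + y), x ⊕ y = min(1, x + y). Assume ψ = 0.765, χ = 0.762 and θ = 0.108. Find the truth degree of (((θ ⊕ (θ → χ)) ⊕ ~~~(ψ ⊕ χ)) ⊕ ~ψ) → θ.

0.108

θ → χ = min(1, 1 − 0.108 + 0.762) = min(1, 1.654) = 1.000
θ ⊕ (θ → χ) = min(1, 0.108 + 1.000) = min(1, 1.108) = 1.000
ψ ⊕ χ = min(1, 0.765 + 0.762) = min(1, 1.527) = 1.000
~(ψ ⊕ χ) = 1 − 1.000 = 0.000
~~(ψ ⊕ χ) = 1 − 0.000 = 1.000
~~~(ψ ⊕ χ) = 1 − 1.000 = 0.000
(θ ⊕ (θ → χ)) ⊕ ~~~(ψ ⊕ χ) = min(1, 1.000 + 0.000) = min(1, 1.000) = 1.000
~ψ = 1 − 0.765 = 0.235
((θ ⊕ (θ → χ)) ⊕ ~~~(ψ ⊕ χ)) ⊕ ~ψ = min(1, 1.000 + 0.235) = min(1, 1.235) = 1.000
(((θ ⊕ (θ → χ)) ⊕ ~~~(ψ ⊕ χ)) ⊕ ~ψ) → θ = min(1, 1 − 1.000 + 0.108) = min(1, 0.108) = 0.108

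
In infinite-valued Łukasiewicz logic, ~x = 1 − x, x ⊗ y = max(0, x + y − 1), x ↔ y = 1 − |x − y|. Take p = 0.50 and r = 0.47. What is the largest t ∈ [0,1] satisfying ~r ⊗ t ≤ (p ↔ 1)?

~r = 1 − 0.47 = 0.53
So the left factor is ~r = 0.53.
p ↔ 1 = 1 − |0.50 − 1.00| = 1 − 0.50 = 0.50
So the right-hand bound is p ↔ 1 = 0.50.
The residuum of the Łukasiewicz t-norm gives the supremum: min(1, 1 − 0.53 + 0.50).
1 − 0.53 + 0.50 = 0.97, so t = min(1, 0.97) = 0.97.
Check: 0.53 ⊗ 0.97 = max(0, 0.50) = 0.50 ≤ 0.50.

0.97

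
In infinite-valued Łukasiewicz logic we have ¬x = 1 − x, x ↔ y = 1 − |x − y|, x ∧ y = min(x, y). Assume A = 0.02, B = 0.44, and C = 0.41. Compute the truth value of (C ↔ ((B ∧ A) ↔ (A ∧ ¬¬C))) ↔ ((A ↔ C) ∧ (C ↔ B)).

B ∧ A = min(0.44, 0.02) = 0.02
¬C = 1 − 0.41 = 0.59
¬¬C = 1 − 0.59 = 0.41
A ∧ ¬¬C = min(0.02, 0.41) = 0.02
(B ∧ A) ↔ (A ∧ ¬¬C) = 1 − |0.02 − 0.02| = 1 − 0.00 = 1.00
C ↔ ((B ∧ A) ↔ (A ∧ ¬¬C)) = 1 − |0.41 − 1.00| = 1 − 0.59 = 0.41
A ↔ C = 1 − |0.02 − 0.41| = 1 − 0.39 = 0.61
C ↔ B = 1 − |0.41 − 0.44| = 1 − 0.03 = 0.97
(A ↔ C) ∧ (C ↔ B) = min(0.61, 0.97) = 0.61
(C ↔ ((B ∧ A) ↔ (A ∧ ¬¬C))) ↔ ((A ↔ C) ∧ (C ↔ B)) = 1 − |0.41 − 0.61| = 1 − 0.20 = 0.80

0.80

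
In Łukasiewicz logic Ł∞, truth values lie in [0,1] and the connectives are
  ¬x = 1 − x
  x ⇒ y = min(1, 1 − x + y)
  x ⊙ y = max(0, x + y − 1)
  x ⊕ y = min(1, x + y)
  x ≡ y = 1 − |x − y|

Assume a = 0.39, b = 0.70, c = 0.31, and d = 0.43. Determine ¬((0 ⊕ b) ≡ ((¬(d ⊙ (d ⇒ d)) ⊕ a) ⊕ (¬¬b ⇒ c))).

0 ⊕ b = min(1, 0.00 + 0.70) = min(1, 0.70) = 0.70
d ⇒ d = min(1, 1 − 0.43 + 0.43) = min(1, 1.00) = 1.00
d ⊙ (d ⇒ d) = max(0, 0.43 + 1.00 − 1) = max(0, 0.43) = 0.43
¬(d ⊙ (d ⇒ d)) = 1 − 0.43 = 0.57
¬(d ⊙ (d ⇒ d)) ⊕ a = min(1, 0.57 + 0.39) = min(1, 0.96) = 0.96
¬b = 1 − 0.70 = 0.30
¬¬b = 1 − 0.30 = 0.70
¬¬b ⇒ c = min(1, 1 − 0.70 + 0.31) = min(1, 0.61) = 0.61
(¬(d ⊙ (d ⇒ d)) ⊕ a) ⊕ (¬¬b ⇒ c) = min(1, 0.96 + 0.61) = min(1, 1.57) = 1.00
(0 ⊕ b) ≡ ((¬(d ⊙ (d ⇒ d)) ⊕ a) ⊕ (¬¬b ⇒ c)) = 1 − |0.70 − 1.00| = 1 − 0.30 = 0.70
¬((0 ⊕ b) ≡ ((¬(d ⊙ (d ⇒ d)) ⊕ a) ⊕ (¬¬b ⇒ c))) = 1 − 0.70 = 0.30

0.30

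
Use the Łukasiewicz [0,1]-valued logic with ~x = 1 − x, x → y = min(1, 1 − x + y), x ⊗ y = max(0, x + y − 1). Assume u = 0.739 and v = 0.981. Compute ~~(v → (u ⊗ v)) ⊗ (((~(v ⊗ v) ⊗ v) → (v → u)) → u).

u ⊗ v = max(0, 0.739 + 0.981 − 1) = max(0, 0.720) = 0.720
v → (u ⊗ v) = min(1, 1 − 0.981 + 0.720) = min(1, 0.739) = 0.739
~(v → (u ⊗ v)) = 1 − 0.739 = 0.261
~~(v → (u ⊗ v)) = 1 − 0.261 = 0.739
v ⊗ v = max(0, 0.981 + 0.981 − 1) = max(0, 0.962) = 0.962
~(v ⊗ v) = 1 − 0.962 = 0.038
~(v ⊗ v) ⊗ v = max(0, 0.038 + 0.981 − 1) = max(0, 0.019) = 0.019
v → u = min(1, 1 − 0.981 + 0.739) = min(1, 0.758) = 0.758
(~(v ⊗ v) ⊗ v) → (v → u) = min(1, 1 − 0.019 + 0.758) = min(1, 1.739) = 1.000
((~(v ⊗ v) ⊗ v) → (v → u)) → u = min(1, 1 − 1.000 + 0.739) = min(1, 0.739) = 0.739
~~(v → (u ⊗ v)) ⊗ (((~(v ⊗ v) ⊗ v) → (v → u)) → u) = max(0, 0.739 + 0.739 − 1) = max(0, 0.478) = 0.478

0.478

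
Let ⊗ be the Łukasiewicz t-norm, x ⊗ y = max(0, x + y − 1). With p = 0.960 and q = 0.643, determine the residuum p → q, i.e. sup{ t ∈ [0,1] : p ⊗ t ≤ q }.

The residuum of the Łukasiewicz t-norm gives the supremum: min(1, 1 − 0.960 + 0.643).
1 − 0.960 + 0.643 = 0.683, so t = min(1, 0.683) = 0.683.
Check: 0.960 ⊗ 0.683 = max(0, 0.643) = 0.643 ≤ 0.643.

0.683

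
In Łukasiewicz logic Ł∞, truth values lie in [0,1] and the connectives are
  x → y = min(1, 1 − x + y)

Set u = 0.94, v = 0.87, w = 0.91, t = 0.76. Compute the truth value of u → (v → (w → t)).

1.00

w → t = min(1, 1 − 0.91 + 0.76) = min(1, 0.85) = 0.85
v → (w → t) = min(1, 1 − 0.87 + 0.85) = min(1, 0.98) = 0.98
u → (v → (w → t)) = min(1, 1 − 0.94 + 0.98) = min(1, 1.04) = 1.00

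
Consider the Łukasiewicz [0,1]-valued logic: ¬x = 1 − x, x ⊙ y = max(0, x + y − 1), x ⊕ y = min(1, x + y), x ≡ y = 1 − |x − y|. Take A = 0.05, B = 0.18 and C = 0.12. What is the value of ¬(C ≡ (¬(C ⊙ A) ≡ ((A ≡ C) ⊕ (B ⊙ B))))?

C ⊙ A = max(0, 0.12 + 0.05 − 1) = max(0, -0.83) = 0.00
¬(C ⊙ A) = 1 − 0.00 = 1.00
A ≡ C = 1 − |0.05 − 0.12| = 1 − 0.07 = 0.93
B ⊙ B = max(0, 0.18 + 0.18 − 1) = max(0, -0.64) = 0.00
(A ≡ C) ⊕ (B ⊙ B) = min(1, 0.93 + 0.00) = min(1, 0.93) = 0.93
¬(C ⊙ A) ≡ ((A ≡ C) ⊕ (B ⊙ B)) = 1 − |1.00 − 0.93| = 1 − 0.07 = 0.93
C ≡ (¬(C ⊙ A) ≡ ((A ≡ C) ⊕ (B ⊙ B))) = 1 − |0.12 − 0.93| = 1 − 0.81 = 0.19
¬(C ≡ (¬(C ⊙ A) ≡ ((A ≡ C) ⊕ (B ⊙ B)))) = 1 − 0.19 = 0.81

0.81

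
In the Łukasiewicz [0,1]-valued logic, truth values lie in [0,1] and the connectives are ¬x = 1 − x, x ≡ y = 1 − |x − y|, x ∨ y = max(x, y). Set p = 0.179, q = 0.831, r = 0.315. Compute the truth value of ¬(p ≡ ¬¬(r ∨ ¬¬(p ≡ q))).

p ≡ q = 1 − |0.179 − 0.831| = 1 − 0.652 = 0.348
¬(p ≡ q) = 1 − 0.348 = 0.652
¬¬(p ≡ q) = 1 − 0.652 = 0.348
r ∨ ¬¬(p ≡ q) = max(0.315, 0.348) = 0.348
¬(r ∨ ¬¬(p ≡ q)) = 1 − 0.348 = 0.652
¬¬(r ∨ ¬¬(p ≡ q)) = 1 − 0.652 = 0.348
p ≡ ¬¬(r ∨ ¬¬(p ≡ q)) = 1 − |0.179 − 0.348| = 1 − 0.169 = 0.831
¬(p ≡ ¬¬(r ∨ ¬¬(p ≡ q))) = 1 − 0.831 = 0.169

0.169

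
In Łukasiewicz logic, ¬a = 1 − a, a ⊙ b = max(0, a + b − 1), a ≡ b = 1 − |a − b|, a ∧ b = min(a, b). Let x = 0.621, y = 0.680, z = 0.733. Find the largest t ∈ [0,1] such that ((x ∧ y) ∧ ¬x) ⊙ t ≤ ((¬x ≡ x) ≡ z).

1.000

x ∧ y = min(0.621, 0.680) = 0.621
¬x = 1 − 0.621 = 0.379
(x ∧ y) ∧ ¬x = min(0.621, 0.379) = 0.379
So the left factor is (x ∧ y) ∧ ¬x = 0.379.
¬x ≡ x = 1 − |0.379 − 0.621| = 1 − 0.242 = 0.758
(¬x ≡ x) ≡ z = 1 − |0.758 − 0.733| = 1 − 0.025 = 0.975
So the right-hand bound is (¬x ≡ x) ≡ z = 0.975.
The residuum of the Łukasiewicz t-norm gives the supremum: min(1, 1 − 0.379 + 0.975).
1 − 0.379 + 0.975 = 1.596, so t = min(1, 1.596) = 1.000.
Check: 0.379 ⊙ 1.000 = max(0, 0.379) = 0.379 ≤ 0.975.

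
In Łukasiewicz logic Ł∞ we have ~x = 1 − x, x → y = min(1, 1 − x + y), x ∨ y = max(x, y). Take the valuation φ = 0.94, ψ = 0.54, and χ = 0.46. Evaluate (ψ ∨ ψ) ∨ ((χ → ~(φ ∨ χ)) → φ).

1.00

ψ ∨ ψ = max(0.54, 0.54) = 0.54
φ ∨ χ = max(0.94, 0.46) = 0.94
~(φ ∨ χ) = 1 − 0.94 = 0.06
χ → ~(φ ∨ χ) = min(1, 1 − 0.46 + 0.06) = min(1, 0.60) = 0.60
(χ → ~(φ ∨ χ)) → φ = min(1, 1 − 0.60 + 0.94) = min(1, 1.34) = 1.00
(ψ ∨ ψ) ∨ ((χ → ~(φ ∨ χ)) → φ) = max(0.54, 1.00) = 1.00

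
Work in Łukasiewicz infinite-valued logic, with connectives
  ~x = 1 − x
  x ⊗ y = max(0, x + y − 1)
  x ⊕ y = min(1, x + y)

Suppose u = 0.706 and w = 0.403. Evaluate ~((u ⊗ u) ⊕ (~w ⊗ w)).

0.588

u ⊗ u = max(0, 0.706 + 0.706 − 1) = max(0, 0.412) = 0.412
~w = 1 − 0.403 = 0.597
~w ⊗ w = max(0, 0.597 + 0.403 − 1) = max(0, 0.000) = 0.000
(u ⊗ u) ⊕ (~w ⊗ w) = min(1, 0.412 + 0.000) = min(1, 0.412) = 0.412
~((u ⊗ u) ⊕ (~w ⊗ w)) = 1 − 0.412 = 0.588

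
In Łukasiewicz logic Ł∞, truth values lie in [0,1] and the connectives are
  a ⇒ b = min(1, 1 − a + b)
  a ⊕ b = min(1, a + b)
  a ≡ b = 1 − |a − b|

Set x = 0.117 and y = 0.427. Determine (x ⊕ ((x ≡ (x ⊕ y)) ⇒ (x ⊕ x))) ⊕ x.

0.895

x ⊕ y = min(1, 0.117 + 0.427) = min(1, 0.544) = 0.544
x ≡ (x ⊕ y) = 1 − |0.117 − 0.544| = 1 − 0.427 = 0.573
x ⊕ x = min(1, 0.117 + 0.117) = min(1, 0.234) = 0.234
(x ≡ (x ⊕ y)) ⇒ (x ⊕ x) = min(1, 1 − 0.573 + 0.234) = min(1, 0.661) = 0.661
x ⊕ ((x ≡ (x ⊕ y)) ⇒ (x ⊕ x)) = min(1, 0.117 + 0.661) = min(1, 0.778) = 0.778
(x ⊕ ((x ≡ (x ⊕ y)) ⇒ (x ⊕ x))) ⊕ x = min(1, 0.778 + 0.117) = min(1, 0.895) = 0.895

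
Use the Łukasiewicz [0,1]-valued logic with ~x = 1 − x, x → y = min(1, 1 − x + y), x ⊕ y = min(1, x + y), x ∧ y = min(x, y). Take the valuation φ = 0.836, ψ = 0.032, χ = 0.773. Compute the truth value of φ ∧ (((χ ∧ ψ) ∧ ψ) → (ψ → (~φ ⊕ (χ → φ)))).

χ ∧ ψ = min(0.773, 0.032) = 0.032
(χ ∧ ψ) ∧ ψ = min(0.032, 0.032) = 0.032
~φ = 1 − 0.836 = 0.164
χ → φ = min(1, 1 − 0.773 + 0.836) = min(1, 1.063) = 1.000
~φ ⊕ (χ → φ) = min(1, 0.164 + 1.000) = min(1, 1.164) = 1.000
ψ → (~φ ⊕ (χ → φ)) = min(1, 1 − 0.032 + 1.000) = min(1, 1.968) = 1.000
((χ ∧ ψ) ∧ ψ) → (ψ → (~φ ⊕ (χ → φ))) = min(1, 1 − 0.032 + 1.000) = min(1, 1.968) = 1.000
φ ∧ (((χ ∧ ψ) ∧ ψ) → (ψ → (~φ ⊕ (χ → φ)))) = min(0.836, 1.000) = 0.836

0.836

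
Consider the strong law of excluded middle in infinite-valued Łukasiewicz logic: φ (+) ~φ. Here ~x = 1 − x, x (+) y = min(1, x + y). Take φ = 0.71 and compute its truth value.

1.00

~φ = 1 − 0.71 = 0.29
φ (+) ~φ = min(1, 0.71 + 0.29) = min(1, 1.00) = 1.00
(As expected: always 1 in Ł∞ since a ⊕ (1−a) = 1.)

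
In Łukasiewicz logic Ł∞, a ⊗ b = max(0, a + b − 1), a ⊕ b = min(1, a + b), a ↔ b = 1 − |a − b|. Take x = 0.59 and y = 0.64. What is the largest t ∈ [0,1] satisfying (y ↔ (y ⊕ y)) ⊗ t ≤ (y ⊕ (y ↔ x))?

y ⊕ y = min(1, 0.64 + 0.64) = min(1, 1.28) = 1.00
y ↔ (y ⊕ y) = 1 − |0.64 − 1.00| = 1 − 0.36 = 0.64
So the left factor is y ↔ (y ⊕ y) = 0.64.
y ↔ x = 1 − |0.64 − 0.59| = 1 − 0.05 = 0.95
y ⊕ (y ↔ x) = min(1, 0.64 + 0.95) = min(1, 1.59) = 1.00
So the right-hand bound is y ⊕ (y ↔ x) = 1.00.
The residuum of the Łukasiewicz t-norm gives the supremum: min(1, 1 − 0.64 + 1.00).
1 − 0.64 + 1.00 = 1.36, so t = min(1, 1.36) = 1.00.
Check: 0.64 ⊗ 1.00 = max(0, 0.64) = 0.64 ≤ 1.00.

1.00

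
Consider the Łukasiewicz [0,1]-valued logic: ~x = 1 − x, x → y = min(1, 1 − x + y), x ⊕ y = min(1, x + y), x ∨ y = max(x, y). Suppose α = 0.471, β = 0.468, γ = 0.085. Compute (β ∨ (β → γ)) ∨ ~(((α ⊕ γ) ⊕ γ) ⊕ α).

0.617

β → γ = min(1, 1 − 0.468 + 0.085) = min(1, 0.617) = 0.617
β ∨ (β → γ) = max(0.468, 0.617) = 0.617
α ⊕ γ = min(1, 0.471 + 0.085) = min(1, 0.556) = 0.556
(α ⊕ γ) ⊕ γ = min(1, 0.556 + 0.085) = min(1, 0.641) = 0.641
((α ⊕ γ) ⊕ γ) ⊕ α = min(1, 0.641 + 0.471) = min(1, 1.112) = 1.000
~(((α ⊕ γ) ⊕ γ) ⊕ α) = 1 − 1.000 = 0.000
(β ∨ (β → γ)) ∨ ~(((α ⊕ γ) ⊕ γ) ⊕ α) = max(0.617, 0.000) = 0.617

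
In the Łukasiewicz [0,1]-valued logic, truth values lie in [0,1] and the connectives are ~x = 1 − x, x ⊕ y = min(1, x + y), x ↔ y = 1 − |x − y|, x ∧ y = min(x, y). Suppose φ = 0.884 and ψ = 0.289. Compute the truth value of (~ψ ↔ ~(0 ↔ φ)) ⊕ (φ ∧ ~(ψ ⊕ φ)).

~ψ = 1 − 0.289 = 0.711
0 ↔ φ = 1 − |0.000 − 0.884| = 1 − 0.884 = 0.116
~(0 ↔ φ) = 1 − 0.116 = 0.884
~ψ ↔ ~(0 ↔ φ) = 1 − |0.711 − 0.884| = 1 − 0.173 = 0.827
ψ ⊕ φ = min(1, 0.289 + 0.884) = min(1, 1.173) = 1.000
~(ψ ⊕ φ) = 1 − 1.000 = 0.000
φ ∧ ~(ψ ⊕ φ) = min(0.884, 0.000) = 0.000
(~ψ ↔ ~(0 ↔ φ)) ⊕ (φ ∧ ~(ψ ⊕ φ)) = min(1, 0.827 + 0.000) = min(1, 0.827) = 0.827

0.827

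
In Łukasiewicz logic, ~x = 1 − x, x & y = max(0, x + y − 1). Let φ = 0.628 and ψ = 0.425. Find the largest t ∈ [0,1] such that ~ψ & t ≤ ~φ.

~ψ = 1 − 0.425 = 0.575
So the left factor is ~ψ = 0.575.
~φ = 1 − 0.628 = 0.372
So the right-hand bound is ~φ = 0.372.
The residuum of the Łukasiewicz t-norm gives the supremum: min(1, 1 − 0.575 + 0.372).
1 − 0.575 + 0.372 = 0.797, so t = min(1, 0.797) = 0.797.
Check: 0.575 & 0.797 = max(0, 0.372) = 0.372 ≤ 0.372.

0.797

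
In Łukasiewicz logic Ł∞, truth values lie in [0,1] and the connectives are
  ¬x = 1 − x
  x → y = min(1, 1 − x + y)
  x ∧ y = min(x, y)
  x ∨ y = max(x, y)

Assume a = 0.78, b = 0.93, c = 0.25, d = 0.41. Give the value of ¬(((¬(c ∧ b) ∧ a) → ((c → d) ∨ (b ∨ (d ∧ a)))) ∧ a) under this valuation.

0.22

c ∧ b = min(0.25, 0.93) = 0.25
¬(c ∧ b) = 1 − 0.25 = 0.75
¬(c ∧ b) ∧ a = min(0.75, 0.78) = 0.75
c → d = min(1, 1 − 0.25 + 0.41) = min(1, 1.16) = 1.00
d ∧ a = min(0.41, 0.78) = 0.41
b ∨ (d ∧ a) = max(0.93, 0.41) = 0.93
(c → d) ∨ (b ∨ (d ∧ a)) = max(1.00, 0.93) = 1.00
(¬(c ∧ b) ∧ a) → ((c → d) ∨ (b ∨ (d ∧ a))) = min(1, 1 − 0.75 + 1.00) = min(1, 1.25) = 1.00
((¬(c ∧ b) ∧ a) → ((c → d) ∨ (b ∨ (d ∧ a)))) ∧ a = min(1.00, 0.78) = 0.78
¬(((¬(c ∧ b) ∧ a) → ((c → d) ∨ (b ∨ (d ∧ a)))) ∧ a) = 1 − 0.78 = 0.22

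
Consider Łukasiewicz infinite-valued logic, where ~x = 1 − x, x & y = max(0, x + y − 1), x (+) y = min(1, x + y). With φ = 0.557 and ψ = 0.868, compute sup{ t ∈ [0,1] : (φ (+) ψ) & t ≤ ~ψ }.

φ (+) ψ = min(1, 0.557 + 0.868) = min(1, 1.425) = 1.000
So the left factor is φ (+) ψ = 1.000.
~ψ = 1 − 0.868 = 0.132
So the right-hand bound is ~ψ = 0.132.
The residuum of the Łukasiewicz t-norm gives the supremum: min(1, 1 − 1.000 + 0.132).
1 − 1.000 + 0.132 = 0.132, so t = min(1, 0.132) = 0.132.
Check: 1.000 & 0.132 = max(0, 0.132) = 0.132 ≤ 0.132.

0.132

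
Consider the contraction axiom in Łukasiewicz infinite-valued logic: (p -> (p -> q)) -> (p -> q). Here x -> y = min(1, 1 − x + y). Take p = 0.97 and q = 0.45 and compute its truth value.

0.97

p -> q = min(1, 1 − 0.97 + 0.45) = min(1, 0.48) = 0.48
p -> (p -> q) = min(1, 1 − 0.97 + 0.48) = min(1, 0.51) = 0.51
(p -> (p -> q)) -> (p -> q) = min(1, 1 − 0.51 + 0.48) = min(1, 0.97) = 0.97
(The value 0.97 < 1 shows this instance is not satisfied; fails in Ł∞ (the t-norm is not idempotent).)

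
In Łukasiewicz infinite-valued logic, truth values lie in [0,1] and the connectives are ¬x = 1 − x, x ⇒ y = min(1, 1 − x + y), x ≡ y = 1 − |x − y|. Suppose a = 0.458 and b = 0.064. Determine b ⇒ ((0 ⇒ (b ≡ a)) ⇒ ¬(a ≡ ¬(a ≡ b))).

1.000

b ≡ a = 1 − |0.064 − 0.458| = 1 − 0.394 = 0.606
0 ⇒ (b ≡ a) = min(1, 1 − 0.000 + 0.606) = min(1, 1.606) = 1.000
a ≡ b = 1 − |0.458 − 0.064| = 1 − 0.394 = 0.606
¬(a ≡ b) = 1 − 0.606 = 0.394
a ≡ ¬(a ≡ b) = 1 − |0.458 − 0.394| = 1 − 0.064 = 0.936
¬(a ≡ ¬(a ≡ b)) = 1 − 0.936 = 0.064
(0 ⇒ (b ≡ a)) ⇒ ¬(a ≡ ¬(a ≡ b)) = min(1, 1 − 1.000 + 0.064) = min(1, 0.064) = 0.064
b ⇒ ((0 ⇒ (b ≡ a)) ⇒ ¬(a ≡ ¬(a ≡ b))) = min(1, 1 − 0.064 + 0.064) = min(1, 1.000) = 1.000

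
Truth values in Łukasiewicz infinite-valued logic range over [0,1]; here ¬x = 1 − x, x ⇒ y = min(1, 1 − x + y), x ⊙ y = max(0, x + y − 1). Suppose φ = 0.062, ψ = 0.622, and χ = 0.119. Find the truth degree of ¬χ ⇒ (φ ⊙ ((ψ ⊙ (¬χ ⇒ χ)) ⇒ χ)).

0.181

¬χ = 1 − 0.119 = 0.881
¬χ ⇒ χ = min(1, 1 − 0.881 + 0.119) = min(1, 0.238) = 0.238
ψ ⊙ (¬χ ⇒ χ) = max(0, 0.622 + 0.238 − 1) = max(0, -0.140) = 0.000
(ψ ⊙ (¬χ ⇒ χ)) ⇒ χ = min(1, 1 − 0.000 + 0.119) = min(1, 1.119) = 1.000
φ ⊙ ((ψ ⊙ (¬χ ⇒ χ)) ⇒ χ) = max(0, 0.062 + 1.000 − 1) = max(0, 0.062) = 0.062
¬χ ⇒ (φ ⊙ ((ψ ⊙ (¬χ ⇒ χ)) ⇒ χ)) = min(1, 1 − 0.881 + 0.062) = min(1, 0.181) = 0.181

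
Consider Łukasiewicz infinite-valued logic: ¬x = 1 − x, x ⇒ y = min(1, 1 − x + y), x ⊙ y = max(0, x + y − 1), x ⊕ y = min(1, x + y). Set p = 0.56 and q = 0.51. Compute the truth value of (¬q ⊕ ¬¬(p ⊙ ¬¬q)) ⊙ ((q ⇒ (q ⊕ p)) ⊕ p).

¬q = 1 − 0.51 = 0.49
¬¬q = 1 − 0.49 = 0.51
p ⊙ ¬¬q = max(0, 0.56 + 0.51 − 1) = max(0, 0.07) = 0.07
¬(p ⊙ ¬¬q) = 1 − 0.07 = 0.93
¬¬(p ⊙ ¬¬q) = 1 − 0.93 = 0.07
¬q ⊕ ¬¬(p ⊙ ¬¬q) = min(1, 0.49 + 0.07) = min(1, 0.56) = 0.56
q ⊕ p = min(1, 0.51 + 0.56) = min(1, 1.07) = 1.00
q ⇒ (q ⊕ p) = min(1, 1 − 0.51 + 1.00) = min(1, 1.49) = 1.00
(q ⇒ (q ⊕ p)) ⊕ p = min(1, 1.00 + 0.56) = min(1, 1.56) = 1.00
(¬q ⊕ ¬¬(p ⊙ ¬¬q)) ⊙ ((q ⇒ (q ⊕ p)) ⊕ p) = max(0, 0.56 + 1.00 − 1) = max(0, 0.56) = 0.56

0.56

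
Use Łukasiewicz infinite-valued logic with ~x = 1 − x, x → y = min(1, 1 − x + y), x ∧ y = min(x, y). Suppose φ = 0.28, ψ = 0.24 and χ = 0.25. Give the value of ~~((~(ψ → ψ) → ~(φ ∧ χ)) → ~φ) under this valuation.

0.72

ψ → ψ = min(1, 1 − 0.24 + 0.24) = min(1, 1.00) = 1.00
~(ψ → ψ) = 1 − 1.00 = 0.00
φ ∧ χ = min(0.28, 0.25) = 0.25
~(φ ∧ χ) = 1 − 0.25 = 0.75
~(ψ → ψ) → ~(φ ∧ χ) = min(1, 1 − 0.00 + 0.75) = min(1, 1.75) = 1.00
~φ = 1 − 0.28 = 0.72
(~(ψ → ψ) → ~(φ ∧ χ)) → ~φ = min(1, 1 − 1.00 + 0.72) = min(1, 0.72) = 0.72
~((~(ψ → ψ) → ~(φ ∧ χ)) → ~φ) = 1 − 0.72 = 0.28
~~((~(ψ → ψ) → ~(φ ∧ χ)) → ~φ) = 1 − 0.28 = 0.72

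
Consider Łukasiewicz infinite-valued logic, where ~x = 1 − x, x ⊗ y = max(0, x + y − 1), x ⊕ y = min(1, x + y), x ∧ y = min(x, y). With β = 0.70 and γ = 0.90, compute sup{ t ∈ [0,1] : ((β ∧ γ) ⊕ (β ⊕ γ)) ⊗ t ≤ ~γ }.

0.10

β ∧ γ = min(0.70, 0.90) = 0.70
β ⊕ γ = min(1, 0.70 + 0.90) = min(1, 1.60) = 1.00
(β ∧ γ) ⊕ (β ⊕ γ) = min(1, 0.70 + 1.00) = min(1, 1.70) = 1.00
So the left factor is (β ∧ γ) ⊕ (β ⊕ γ) = 1.00.
~γ = 1 − 0.90 = 0.10
So the right-hand bound is ~γ = 0.10.
The residuum of the Łukasiewicz t-norm gives the supremum: min(1, 1 − 1.00 + 0.10).
1 − 1.00 + 0.10 = 0.10, so t = min(1, 0.10) = 0.10.
Check: 1.00 ⊗ 0.10 = max(0, 0.10) = 0.10 ≤ 0.10.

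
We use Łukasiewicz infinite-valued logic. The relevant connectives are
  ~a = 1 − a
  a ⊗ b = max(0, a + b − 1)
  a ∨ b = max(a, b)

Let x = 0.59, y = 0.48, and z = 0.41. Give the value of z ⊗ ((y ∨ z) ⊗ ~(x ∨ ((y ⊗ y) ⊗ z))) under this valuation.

0.00

y ∨ z = max(0.48, 0.41) = 0.48
y ⊗ y = max(0, 0.48 + 0.48 − 1) = max(0, -0.04) = 0.00
(y ⊗ y) ⊗ z = max(0, 0.00 + 0.41 − 1) = max(0, -0.59) = 0.00
x ∨ ((y ⊗ y) ⊗ z) = max(0.59, 0.00) = 0.59
~(x ∨ ((y ⊗ y) ⊗ z)) = 1 − 0.59 = 0.41
(y ∨ z) ⊗ ~(x ∨ ((y ⊗ y) ⊗ z)) = max(0, 0.48 + 0.41 − 1) = max(0, -0.11) = 0.00
z ⊗ ((y ∨ z) ⊗ ~(x ∨ ((y ⊗ y) ⊗ z))) = max(0, 0.41 + 0.00 − 1) = max(0, -0.59) = 0.00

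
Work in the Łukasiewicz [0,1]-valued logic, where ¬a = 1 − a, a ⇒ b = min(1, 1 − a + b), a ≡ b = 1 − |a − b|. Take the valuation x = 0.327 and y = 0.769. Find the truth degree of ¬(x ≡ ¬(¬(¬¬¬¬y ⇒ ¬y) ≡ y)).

0.096

¬y = 1 − 0.769 = 0.231
¬¬y = 1 − 0.231 = 0.769
¬¬¬y = 1 − 0.769 = 0.231
¬¬¬¬y = 1 − 0.231 = 0.769
¬¬¬¬y ⇒ ¬y = min(1, 1 − 0.769 + 0.231) = min(1, 0.462) = 0.462
¬(¬¬¬¬y ⇒ ¬y) = 1 − 0.462 = 0.538
¬(¬¬¬¬y ⇒ ¬y) ≡ y = 1 − |0.538 − 0.769| = 1 − 0.231 = 0.769
¬(¬(¬¬¬¬y ⇒ ¬y) ≡ y) = 1 − 0.769 = 0.231
x ≡ ¬(¬(¬¬¬¬y ⇒ ¬y) ≡ y) = 1 − |0.327 − 0.231| = 1 − 0.096 = 0.904
¬(x ≡ ¬(¬(¬¬¬¬y ⇒ ¬y) ≡ y)) = 1 − 0.904 = 0.096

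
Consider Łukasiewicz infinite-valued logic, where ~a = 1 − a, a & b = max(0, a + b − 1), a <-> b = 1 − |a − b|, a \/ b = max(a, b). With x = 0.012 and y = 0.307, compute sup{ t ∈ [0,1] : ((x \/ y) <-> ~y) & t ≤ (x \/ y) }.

0.693

x \/ y = max(0.012, 0.307) = 0.307
~y = 1 − 0.307 = 0.693
(x \/ y) <-> ~y = 1 − |0.307 − 0.693| = 1 − 0.386 = 0.614
So the left factor is (x \/ y) <-> ~y = 0.614.
So the right-hand bound is x \/ y = 0.307.
The residuum of the Łukasiewicz t-norm gives the supremum: min(1, 1 − 0.614 + 0.307).
1 − 0.614 + 0.307 = 0.693, so t = min(1, 0.693) = 0.693.
Check: 0.614 & 0.693 = max(0, 0.307) = 0.307 ≤ 0.307.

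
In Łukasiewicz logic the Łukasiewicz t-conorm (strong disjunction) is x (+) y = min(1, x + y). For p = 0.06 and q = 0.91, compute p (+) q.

0.97

p (+) q = min(1, 0.06 + 0.91) = min(1, 0.97) = 0.97
For comparison, the Gödel t-conorm max(x, y) would give 0.91.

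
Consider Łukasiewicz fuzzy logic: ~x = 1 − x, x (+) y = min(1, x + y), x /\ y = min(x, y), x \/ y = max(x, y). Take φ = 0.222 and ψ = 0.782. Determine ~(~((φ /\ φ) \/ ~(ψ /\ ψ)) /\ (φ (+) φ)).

φ /\ φ = min(0.222, 0.222) = 0.222
ψ /\ ψ = min(0.782, 0.782) = 0.782
~(ψ /\ ψ) = 1 − 0.782 = 0.218
(φ /\ φ) \/ ~(ψ /\ ψ) = max(0.222, 0.218) = 0.222
~((φ /\ φ) \/ ~(ψ /\ ψ)) = 1 − 0.222 = 0.778
φ (+) φ = min(1, 0.222 + 0.222) = min(1, 0.444) = 0.444
~((φ /\ φ) \/ ~(ψ /\ ψ)) /\ (φ (+) φ) = min(0.778, 0.444) = 0.444
~(~((φ /\ φ) \/ ~(ψ /\ ψ)) /\ (φ (+) φ)) = 1 − 0.444 = 0.556

0.556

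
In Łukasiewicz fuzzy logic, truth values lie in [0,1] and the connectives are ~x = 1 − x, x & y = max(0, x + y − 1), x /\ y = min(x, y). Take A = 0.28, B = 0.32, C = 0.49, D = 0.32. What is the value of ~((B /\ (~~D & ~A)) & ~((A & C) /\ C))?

~D = 1 − 0.32 = 0.68
~~D = 1 − 0.68 = 0.32
~A = 1 − 0.28 = 0.72
~~D & ~A = max(0, 0.32 + 0.72 − 1) = max(0, 0.04) = 0.04
B /\ (~~D & ~A) = min(0.32, 0.04) = 0.04
A & C = max(0, 0.28 + 0.49 − 1) = max(0, -0.23) = 0.00
(A & C) /\ C = min(0.00, 0.49) = 0.00
~((A & C) /\ C) = 1 − 0.00 = 1.00
(B /\ (~~D & ~A)) & ~((A & C) /\ C) = max(0, 0.04 + 1.00 − 1) = max(0, 0.04) = 0.04
~((B /\ (~~D & ~A)) & ~((A & C) /\ C)) = 1 − 0.04 = 0.96

0.96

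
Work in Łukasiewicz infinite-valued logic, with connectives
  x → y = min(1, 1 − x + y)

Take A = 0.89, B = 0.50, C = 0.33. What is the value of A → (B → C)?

0.94

B → C = min(1, 1 − 0.50 + 0.33) = min(1, 0.83) = 0.83
A → (B → C) = min(1, 1 − 0.89 + 0.83) = min(1, 0.94) = 0.94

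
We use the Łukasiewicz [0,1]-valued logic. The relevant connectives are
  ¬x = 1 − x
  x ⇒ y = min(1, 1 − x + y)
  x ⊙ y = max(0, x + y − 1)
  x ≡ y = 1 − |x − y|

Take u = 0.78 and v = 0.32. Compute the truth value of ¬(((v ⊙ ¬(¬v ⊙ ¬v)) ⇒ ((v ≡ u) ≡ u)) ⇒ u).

0.22

¬v = 1 − 0.32 = 0.68
¬v ⊙ ¬v = max(0, 0.68 + 0.68 − 1) = max(0, 0.36) = 0.36
¬(¬v ⊙ ¬v) = 1 − 0.36 = 0.64
v ⊙ ¬(¬v ⊙ ¬v) = max(0, 0.32 + 0.64 − 1) = max(0, -0.04) = 0.00
v ≡ u = 1 − |0.32 − 0.78| = 1 − 0.46 = 0.54
(v ≡ u) ≡ u = 1 − |0.54 − 0.78| = 1 − 0.24 = 0.76
(v ⊙ ¬(¬v ⊙ ¬v)) ⇒ ((v ≡ u) ≡ u) = min(1, 1 − 0.00 + 0.76) = min(1, 1.76) = 1.00
((v ⊙ ¬(¬v ⊙ ¬v)) ⇒ ((v ≡ u) ≡ u)) ⇒ u = min(1, 1 − 1.00 + 0.78) = min(1, 0.78) = 0.78
¬(((v ⊙ ¬(¬v ⊙ ¬v)) ⇒ ((v ≡ u) ≡ u)) ⇒ u) = 1 − 0.78 = 0.22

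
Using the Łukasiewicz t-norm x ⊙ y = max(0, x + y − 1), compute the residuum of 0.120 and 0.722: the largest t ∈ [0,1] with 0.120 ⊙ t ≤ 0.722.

1.000

The residuum of the Łukasiewicz t-norm gives the supremum: min(1, 1 − 0.120 + 0.722).
1 − 0.120 + 0.722 = 1.602, so t = min(1, 1.602) = 1.000.
Check: 0.120 ⊙ 1.000 = max(0, 0.120) = 0.120 ≤ 0.722.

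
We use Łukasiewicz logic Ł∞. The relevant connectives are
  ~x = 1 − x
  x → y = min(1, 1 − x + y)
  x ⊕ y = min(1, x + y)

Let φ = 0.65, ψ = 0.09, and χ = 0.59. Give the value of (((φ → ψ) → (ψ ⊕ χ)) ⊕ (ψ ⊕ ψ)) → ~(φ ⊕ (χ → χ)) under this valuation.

φ → ψ = min(1, 1 − 0.65 + 0.09) = min(1, 0.44) = 0.44
ψ ⊕ χ = min(1, 0.09 + 0.59) = min(1, 0.68) = 0.68
(φ → ψ) → (ψ ⊕ χ) = min(1, 1 − 0.44 + 0.68) = min(1, 1.24) = 1.00
ψ ⊕ ψ = min(1, 0.09 + 0.09) = min(1, 0.18) = 0.18
((φ → ψ) → (ψ ⊕ χ)) ⊕ (ψ ⊕ ψ) = min(1, 1.00 + 0.18) = min(1, 1.18) = 1.00
χ → χ = min(1, 1 − 0.59 + 0.59) = min(1, 1.00) = 1.00
φ ⊕ (χ → χ) = min(1, 0.65 + 1.00) = min(1, 1.65) = 1.00
~(φ ⊕ (χ → χ)) = 1 − 1.00 = 0.00
(((φ → ψ) → (ψ ⊕ χ)) ⊕ (ψ ⊕ ψ)) → ~(φ ⊕ (χ → χ)) = min(1, 1 − 1.00 + 0.00) = min(1, 0.00) = 0.00

0.00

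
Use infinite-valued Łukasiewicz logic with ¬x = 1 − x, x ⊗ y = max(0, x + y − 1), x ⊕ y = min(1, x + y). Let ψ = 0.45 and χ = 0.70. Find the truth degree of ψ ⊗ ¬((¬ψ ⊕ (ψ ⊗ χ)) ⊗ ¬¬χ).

¬ψ = 1 − 0.45 = 0.55
ψ ⊗ χ = max(0, 0.45 + 0.70 − 1) = max(0, 0.15) = 0.15
¬ψ ⊕ (ψ ⊗ χ) = min(1, 0.55 + 0.15) = min(1, 0.70) = 0.70
¬χ = 1 − 0.70 = 0.30
¬¬χ = 1 − 0.30 = 0.70
(¬ψ ⊕ (ψ ⊗ χ)) ⊗ ¬¬χ = max(0, 0.70 + 0.70 − 1) = max(0, 0.40) = 0.40
¬((¬ψ ⊕ (ψ ⊗ χ)) ⊗ ¬¬χ) = 1 − 0.40 = 0.60
ψ ⊗ ¬((¬ψ ⊕ (ψ ⊗ χ)) ⊗ ¬¬χ) = max(0, 0.45 + 0.60 − 1) = max(0, 0.05) = 0.05

0.05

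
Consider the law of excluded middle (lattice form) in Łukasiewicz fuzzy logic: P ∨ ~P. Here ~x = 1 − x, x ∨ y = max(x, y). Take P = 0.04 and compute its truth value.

~P = 1 − 0.04 = 0.96
P ∨ ~P = max(0.04, 0.96) = 0.96
(The value 0.96 < 1 shows this instance is not satisfied; not a Ł∞-tautology — its value is max(a, 1−a).)

0.96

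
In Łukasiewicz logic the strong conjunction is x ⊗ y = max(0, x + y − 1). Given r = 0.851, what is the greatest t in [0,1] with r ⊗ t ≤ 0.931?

The residuum of the Łukasiewicz t-norm gives the supremum: min(1, 1 − 0.851 + 0.931).
1 − 0.851 + 0.931 = 1.080, so t = min(1, 1.080) = 1.000.
Check: 0.851 ⊗ 1.000 = max(0, 0.851) = 0.851 ≤ 0.931.

1.000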